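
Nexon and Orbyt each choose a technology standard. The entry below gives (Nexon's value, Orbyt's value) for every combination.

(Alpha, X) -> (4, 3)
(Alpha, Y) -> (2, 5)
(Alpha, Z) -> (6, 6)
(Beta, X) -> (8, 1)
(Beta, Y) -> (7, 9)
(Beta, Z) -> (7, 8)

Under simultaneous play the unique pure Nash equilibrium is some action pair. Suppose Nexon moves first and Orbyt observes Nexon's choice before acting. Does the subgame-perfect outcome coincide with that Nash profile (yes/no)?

yes

Backward induction with Nexon moving first.
- Alpha: BR = Z, leader payoff 6.
- Beta: BR = Y, leader payoff 7.
Maximizing over 6, 7, Nexon chooses Beta. Subgame-perfect outcome: (Beta, Y) with payoffs (7, 9).
For the simultaneous game, intersect best replies.
Nexon's best replies: X→Beta; Y→Beta; Z→Beta.
Orbyt's best replies: Alpha→Z; Beta→Y.
The unique mutual best reply is (Beta, Y), giving (7, 9).
Sequential outcome (Beta, Y) coincides with the Nash profile (Beta, Y).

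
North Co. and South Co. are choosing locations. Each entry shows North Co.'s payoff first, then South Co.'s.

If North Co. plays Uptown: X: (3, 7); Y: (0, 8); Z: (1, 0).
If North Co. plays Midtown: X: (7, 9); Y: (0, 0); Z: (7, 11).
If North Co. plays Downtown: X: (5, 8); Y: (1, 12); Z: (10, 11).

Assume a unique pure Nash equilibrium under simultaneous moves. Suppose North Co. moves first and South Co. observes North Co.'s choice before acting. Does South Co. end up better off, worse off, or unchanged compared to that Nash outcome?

Work backward from South Co.'s decision.
- Uptown: South Co. compares 7, 8, 0 and picks Y; North Co. would get 0.
- Midtown: South Co. compares 9, 0, 11 and picks Z; North Co. would get 7.
- Downtown: South Co. compares 8, 12, 11 and picks Y; North Co. would get 1.
Maximizing over 0, 7, 1, North Co. chooses Midtown. Subgame-perfect outcome: (Midtown, Z) with payoffs (7, 11).
Under simultaneous play:
North Co.'s best replies: X→Midtown; Y→Downtown; Z→Downtown.
South Co.'s best replies: Uptown→Y; Midtown→Z; Downtown→Y.
Only (Downtown, Y) has each player best-responding; Nash payoffs (1, 12).
South Co. earns 11 sequentially versus 12 at the Nash outcome: worse off.

worse off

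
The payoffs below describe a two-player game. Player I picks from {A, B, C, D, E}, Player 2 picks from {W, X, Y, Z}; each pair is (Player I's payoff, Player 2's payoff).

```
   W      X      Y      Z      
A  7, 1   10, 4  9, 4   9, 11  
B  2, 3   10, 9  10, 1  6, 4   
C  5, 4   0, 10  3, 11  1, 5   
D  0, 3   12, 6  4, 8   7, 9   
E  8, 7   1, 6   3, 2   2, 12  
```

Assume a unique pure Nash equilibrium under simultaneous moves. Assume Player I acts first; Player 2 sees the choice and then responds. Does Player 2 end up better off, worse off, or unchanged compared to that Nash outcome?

Backward induction with Player I moving first.
- A: Player 2 compares 1, 4, 4, 11 and picks Z; Player I would get 9.
- B: Player 2 compares 3, 9, 1, 4 and picks X; Player I would get 10.
- C: Player 2 compares 4, 10, 11, 5 and picks Y; Player I would get 3.
- D: Player 2 compares 3, 6, 8, 9 and picks Z; Player I would get 7.
- E: Player 2 compares 7, 6, 2, 12 and picks Z; Player I would get 2.
Among 9, 10, 3, 7, 2, the best is 10 at B. Subgame-perfect outcome: (B, X) with payoffs (10, 9).
For the simultaneous game, intersect best replies.
Player I's best replies: W→E; X→D; Y→B; Z→A.
Player 2's best replies: A→Z; B→X; C→Y; D→Z; E→Z.
Only (A, Z) has each player best-responding; Nash payoffs (9, 11).
Player 2 earns 9 sequentially versus 11 at the Nash outcome: worse off.

worse off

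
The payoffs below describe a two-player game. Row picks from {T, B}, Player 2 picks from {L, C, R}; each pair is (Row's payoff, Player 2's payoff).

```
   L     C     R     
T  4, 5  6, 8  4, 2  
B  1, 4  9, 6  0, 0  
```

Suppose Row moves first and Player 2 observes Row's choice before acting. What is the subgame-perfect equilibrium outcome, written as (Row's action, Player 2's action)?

(B, C)

Backward induction with Row moving first.
- T: Player 2 compares 5, 8, 2 and picks C; Row would get 6.
- B: Player 2 compares 4, 6, 0 and picks C; Row would get 9.
Among 6, 9, the best is 9 at B. Subgame-perfect outcome: (B, C) with payoffs (9, 6).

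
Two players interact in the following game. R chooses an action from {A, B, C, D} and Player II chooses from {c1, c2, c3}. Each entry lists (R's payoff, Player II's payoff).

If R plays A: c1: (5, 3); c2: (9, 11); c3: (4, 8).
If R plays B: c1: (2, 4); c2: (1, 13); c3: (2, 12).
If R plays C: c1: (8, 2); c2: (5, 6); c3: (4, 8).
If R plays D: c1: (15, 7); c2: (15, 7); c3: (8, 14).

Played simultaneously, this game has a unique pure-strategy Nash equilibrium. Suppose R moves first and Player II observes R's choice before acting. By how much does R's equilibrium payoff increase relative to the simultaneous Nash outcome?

1

Solve by backward induction (R leads).
- A → Player II plays c2 (best of 3, 11, 8); R gets 9.
- B → Player II plays c2 (best of 4, 13, 12); R gets 1.
- C → Player II plays c3 (best of 2, 6, 8); R gets 4.
- D → Player II plays c3 (best of 7, 7, 14); R gets 8.
Among 9, 1, 4, 8, the best is 9 at A. Subgame-perfect outcome: (A, c2) with payoffs (9, 11).
For the simultaneous game, intersect best replies.
R's best replies: c1→D; c2→D; c3→D.
Player II's best replies: A→c2; B→c2; C→c3; D→c3.
Only (D, c3) has each player best-responding; Nash payoffs (8, 14).
R's commitment gain: 9 − 8 = 1.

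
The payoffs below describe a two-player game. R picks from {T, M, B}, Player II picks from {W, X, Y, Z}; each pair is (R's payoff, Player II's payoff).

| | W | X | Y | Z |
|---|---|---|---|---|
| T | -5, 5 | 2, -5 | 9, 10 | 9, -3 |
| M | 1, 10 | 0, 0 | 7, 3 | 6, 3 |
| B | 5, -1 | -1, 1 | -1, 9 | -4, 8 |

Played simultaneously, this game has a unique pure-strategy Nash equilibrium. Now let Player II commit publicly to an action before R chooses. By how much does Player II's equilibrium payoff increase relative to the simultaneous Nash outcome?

Work backward from R's decision.
- W: R compares -5, 1, 5 and picks B; Player II would get -1.
- X: R compares 2, 0, -1 and picks T; Player II would get -5.
- Y: R compares 9, 7, -1 and picks T; Player II would get 10.
- Z: R compares 9, 6, -4 and picks T; Player II would get -3.
Among -1, -5, 10, -3, the best is 10 at Y. Subgame-perfect outcome: (T, Y) with payoffs (9, 10).
For the simultaneous game, intersect best replies.
R's best replies: W→B; X→T; Y→T; Z→T.
Player II's best replies: T→Y; M→W; B→Y.
Only (T, Y) has each player best-responding; Nash payoffs (9, 10).
Player II's commitment gain: 10 − 10 = 0.

0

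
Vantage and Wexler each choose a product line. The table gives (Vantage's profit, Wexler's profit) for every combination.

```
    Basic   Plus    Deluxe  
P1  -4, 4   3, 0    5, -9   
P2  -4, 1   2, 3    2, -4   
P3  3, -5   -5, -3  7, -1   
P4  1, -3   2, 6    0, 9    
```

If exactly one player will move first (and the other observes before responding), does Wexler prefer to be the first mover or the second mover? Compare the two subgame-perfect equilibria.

first

If Vantage leads: Wexler's best replies are P1→Basic, P2→Plus, P3→Deluxe, P4→Deluxe; Vantage's induced payoffs -4, 2, 7, 0; outcome (P3, Deluxe), payoffs (7, -1).
If Wexler leads: Vantage's best replies are Basic→P3, Plus→P1, Deluxe→P3; Wexler's induced payoffs -5, 0, -1; outcome (P1, Plus), payoffs (3, 0).
Wexler gets 0 moving first and -1 moving second, so Wexler prefers to move first.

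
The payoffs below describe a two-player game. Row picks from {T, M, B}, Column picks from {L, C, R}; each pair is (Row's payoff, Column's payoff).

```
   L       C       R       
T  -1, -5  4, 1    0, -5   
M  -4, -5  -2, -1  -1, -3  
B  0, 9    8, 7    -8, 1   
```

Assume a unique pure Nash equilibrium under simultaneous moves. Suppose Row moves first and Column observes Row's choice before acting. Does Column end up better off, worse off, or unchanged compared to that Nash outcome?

Work backward from Column's decision.
- T: Column compares -5, 1, -5 and picks C; Row would get 4.
- M: Column compares -5, -1, -3 and picks C; Row would get -2.
- B: Column compares 9, 7, 1 and picks L; Row would get 0.
Maximizing over 4, -2, 0, Row chooses T. Subgame-perfect outcome: (T, C) with payoffs (4, 1).
Under simultaneous play:
Row's best replies: L→B; C→B; R→T.
Column's best replies: T→C; M→C; B→L.
The unique mutual best reply is (B, L), giving (0, 9).
Column earns 1 sequentially versus 9 at the Nash outcome: worse off.

worse off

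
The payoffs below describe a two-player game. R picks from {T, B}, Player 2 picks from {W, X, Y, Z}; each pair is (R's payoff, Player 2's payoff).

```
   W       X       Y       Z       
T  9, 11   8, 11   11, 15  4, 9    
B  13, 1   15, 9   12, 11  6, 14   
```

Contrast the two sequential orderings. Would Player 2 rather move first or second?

If R leads: Player 2's best replies are T→Y, B→Z; R's induced payoffs 11, 6; outcome (T, Y), payoffs (11, 15).
If Player 2 leads: R's best replies are W→B, X→B, Y→B, Z→B; Player 2's induced payoffs 1, 9, 11, 14; outcome (B, Z), payoffs (6, 14).
Player 2 gets 14 moving first and 15 moving second, so Player 2 prefers to move second.

second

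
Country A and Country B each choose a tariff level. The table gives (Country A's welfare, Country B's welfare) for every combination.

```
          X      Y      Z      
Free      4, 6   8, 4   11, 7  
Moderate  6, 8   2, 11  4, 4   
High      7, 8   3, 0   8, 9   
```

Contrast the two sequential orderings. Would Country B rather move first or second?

If Country A leads: Country B's best replies are Free→Z, Moderate→Y, High→Z; Country A's induced payoffs 11, 2, 8; outcome (Free, Z), payoffs (11, 7).
If Country B leads: Country A's best replies are X→High, Y→Free, Z→Free; Country B's induced payoffs 8, 4, 7; outcome (High, X), payoffs (7, 8).
Country B gets 8 moving first and 7 moving second, so Country B prefers to move first.

first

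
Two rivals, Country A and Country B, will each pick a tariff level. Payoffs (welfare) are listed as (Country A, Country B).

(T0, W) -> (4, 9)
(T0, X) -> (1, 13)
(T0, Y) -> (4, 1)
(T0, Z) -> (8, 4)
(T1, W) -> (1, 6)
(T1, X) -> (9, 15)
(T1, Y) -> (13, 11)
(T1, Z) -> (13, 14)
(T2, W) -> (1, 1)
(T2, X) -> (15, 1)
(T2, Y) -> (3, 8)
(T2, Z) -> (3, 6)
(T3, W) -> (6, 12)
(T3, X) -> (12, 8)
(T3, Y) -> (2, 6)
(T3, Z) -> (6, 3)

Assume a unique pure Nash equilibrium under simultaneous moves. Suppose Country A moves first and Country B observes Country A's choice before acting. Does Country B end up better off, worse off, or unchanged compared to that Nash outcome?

better off

Country B best-responds to each possible Country A move:
- T0: Country B compares 9, 13, 1, 4 and picks X; Country A would get 1.
- T1: Country B compares 6, 15, 11, 14 and picks X; Country A would get 9.
- T2: Country B compares 1, 1, 8, 6 and picks Y; Country A would get 3.
- T3: Country B compares 12, 8, 6, 3 and picks W; Country A would get 6.
Among 1, 9, 3, 6, the best is 9 at T1. Subgame-perfect outcome: (T1, X) with payoffs (9, 15).
Now find the simultaneous Nash equilibrium.
Country A's best replies: W→T3; X→T2; Y→T1; Z→T1.
Country B's best replies: T0→X; T1→X; T2→Y; T3→W.
Only (T3, W) has each player best-responding; Nash payoffs (6, 12).
Country B earns 15 sequentially versus 12 at the Nash outcome: better off.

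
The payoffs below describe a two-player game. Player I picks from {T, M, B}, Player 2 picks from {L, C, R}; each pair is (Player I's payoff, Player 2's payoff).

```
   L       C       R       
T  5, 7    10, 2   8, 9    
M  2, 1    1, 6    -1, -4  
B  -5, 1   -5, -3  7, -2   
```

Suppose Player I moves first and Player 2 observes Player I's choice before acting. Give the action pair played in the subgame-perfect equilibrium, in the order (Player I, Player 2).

Work backward from Player 2's decision.
- T: Player 2 compares 7, 2, 9 and picks R; Player I would get 8.
- M: Player 2 compares 1, 6, -4 and picks C; Player I would get 1.
- B: Player 2 compares 1, -3, -2 and picks L; Player I would get -5.
Among 8, 1, -5, the best is 8 at T. Subgame-perfect outcome: (T, R) with payoffs (8, 9).

(T, R)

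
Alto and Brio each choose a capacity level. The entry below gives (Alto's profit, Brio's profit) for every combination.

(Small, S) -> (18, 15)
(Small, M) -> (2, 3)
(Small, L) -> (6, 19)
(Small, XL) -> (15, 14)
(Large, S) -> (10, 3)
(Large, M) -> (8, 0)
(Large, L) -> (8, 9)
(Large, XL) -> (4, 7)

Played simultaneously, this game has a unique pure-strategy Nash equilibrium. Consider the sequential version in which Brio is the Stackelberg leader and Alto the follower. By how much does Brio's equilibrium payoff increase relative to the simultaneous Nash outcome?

6

Work backward from Alto's decision.
- S: Alto compares 18, 10 and picks Small; Brio would get 15.
- M: Alto compares 2, 8 and picks Large; Brio would get 0.
- L: Alto compares 6, 8 and picks Large; Brio would get 9.
- XL: Alto compares 15, 4 and picks Small; Brio would get 14.
Brio's induced payoffs are 15, 0, 9, 14, so Brio commits to S. Subgame-perfect outcome: (Small, S) with payoffs (18, 15).
Under simultaneous play:
Alto's best replies: S→Small; M→Large; L→Large; XL→Small.
Brio's best replies: Small→L; Large→L.
Only (Large, L) has each player best-responding; Nash payoffs (8, 9).
Brio's commitment gain: 15 − 9 = 6.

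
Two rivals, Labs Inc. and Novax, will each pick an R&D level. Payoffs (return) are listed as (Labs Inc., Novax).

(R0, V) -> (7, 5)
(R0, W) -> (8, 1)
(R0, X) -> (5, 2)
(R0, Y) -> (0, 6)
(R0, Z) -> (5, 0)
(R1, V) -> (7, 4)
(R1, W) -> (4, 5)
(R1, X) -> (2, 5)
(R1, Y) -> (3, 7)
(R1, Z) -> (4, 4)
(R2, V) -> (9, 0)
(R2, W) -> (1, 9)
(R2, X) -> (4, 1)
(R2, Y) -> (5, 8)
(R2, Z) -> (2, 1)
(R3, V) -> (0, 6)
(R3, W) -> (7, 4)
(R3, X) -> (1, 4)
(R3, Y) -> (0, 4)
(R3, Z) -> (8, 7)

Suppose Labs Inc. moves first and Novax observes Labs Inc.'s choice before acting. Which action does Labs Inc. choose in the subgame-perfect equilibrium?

Work backward from Novax's decision.
- R0: BR = Y, leader payoff 0.
- R1: BR = Y, leader payoff 3.
- R2: BR = W, leader payoff 1.
- R3: BR = Z, leader payoff 8.
Among 0, 3, 1, 8, the best is 8 at R3. Subgame-perfect outcome: (R3, Z) with payoffs (8, 7).

R3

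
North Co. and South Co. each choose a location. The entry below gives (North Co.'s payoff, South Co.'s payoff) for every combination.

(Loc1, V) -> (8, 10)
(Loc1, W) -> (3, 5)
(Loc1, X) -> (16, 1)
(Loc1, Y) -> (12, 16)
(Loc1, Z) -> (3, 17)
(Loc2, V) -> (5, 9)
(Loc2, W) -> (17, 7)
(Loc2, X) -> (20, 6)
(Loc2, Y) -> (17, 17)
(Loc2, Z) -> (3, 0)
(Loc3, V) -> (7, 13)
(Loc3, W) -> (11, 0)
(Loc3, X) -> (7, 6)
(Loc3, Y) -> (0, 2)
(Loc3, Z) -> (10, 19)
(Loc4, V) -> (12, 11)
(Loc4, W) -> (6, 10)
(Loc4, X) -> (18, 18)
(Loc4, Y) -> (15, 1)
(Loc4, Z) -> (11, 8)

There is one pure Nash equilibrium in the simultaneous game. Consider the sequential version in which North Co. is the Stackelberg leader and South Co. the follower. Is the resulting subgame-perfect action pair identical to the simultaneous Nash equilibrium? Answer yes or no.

Work backward from South Co.'s decision.
- Loc1 → South Co. plays Z (best of 10, 5, 1, 16, 17); North Co. gets 3.
- Loc2 → South Co. plays Y (best of 9, 7, 6, 17, 0); North Co. gets 17.
- Loc3 → South Co. plays Z (best of 13, 0, 6, 2, 19); North Co. gets 10.
- Loc4 → South Co. plays X (best of 11, 10, 18, 1, 8); North Co. gets 18.
Among 3, 17, 10, 18, the best is 18 at Loc4. Subgame-perfect outcome: (Loc4, X) with payoffs (18, 18).
For the simultaneous game, intersect best replies.
North Co.'s best replies: V→Loc4; W→Loc2; X→Loc2; Y→Loc2; Z→Loc4.
South Co.'s best replies: Loc1→Z; Loc2→Y; Loc3→Z; Loc4→X.
The unique mutual best reply is (Loc2, Y), giving (17, 17).
Sequential outcome (Loc4, X) differs from the Nash profile (Loc2, Y).

no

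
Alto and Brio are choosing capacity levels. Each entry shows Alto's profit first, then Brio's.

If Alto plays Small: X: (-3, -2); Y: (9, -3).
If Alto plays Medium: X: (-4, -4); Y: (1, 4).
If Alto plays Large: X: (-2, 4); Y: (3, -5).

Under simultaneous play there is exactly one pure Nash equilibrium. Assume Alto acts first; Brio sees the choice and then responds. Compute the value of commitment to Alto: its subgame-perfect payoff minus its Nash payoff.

3

Brio best-responds to each possible Alto move:
- Small: Brio compares -2, -3 and picks X; Alto would get -3.
- Medium: Brio compares -4, 4 and picks Y; Alto would get 1.
- Large: Brio compares 4, -5 and picks X; Alto would get -2.
Among -3, 1, -2, the best is 1 at Medium. Subgame-perfect outcome: (Medium, Y) with payoffs (1, 4).
Under simultaneous play:
Alto's best replies: X→Large; Y→Small.
Brio's best replies: Small→X; Medium→Y; Large→X.
The unique mutual best reply is (Large, X), giving (-2, 4).
Alto's commitment gain: 1 − -2 = 3.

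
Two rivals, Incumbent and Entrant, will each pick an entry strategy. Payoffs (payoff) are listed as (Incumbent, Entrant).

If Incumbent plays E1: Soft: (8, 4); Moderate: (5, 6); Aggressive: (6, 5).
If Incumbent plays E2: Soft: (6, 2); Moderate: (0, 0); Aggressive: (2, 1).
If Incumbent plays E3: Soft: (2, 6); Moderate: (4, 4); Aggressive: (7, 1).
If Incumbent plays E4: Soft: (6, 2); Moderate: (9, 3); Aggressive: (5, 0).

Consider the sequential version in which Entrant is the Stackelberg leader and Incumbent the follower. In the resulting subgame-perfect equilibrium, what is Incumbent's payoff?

Backward induction with Entrant moving first.
- Soft: Incumbent compares 8, 6, 2, 6 and picks E1; Entrant would get 4.
- Moderate: Incumbent compares 5, 0, 4, 9 and picks E4; Entrant would get 3.
- Aggressive: Incumbent compares 6, 2, 7, 5 and picks E3; Entrant would get 1.
Maximizing over 4, 3, 1, Entrant chooses Soft. Subgame-perfect outcome: (E1, Soft) with payoffs (8, 4).

8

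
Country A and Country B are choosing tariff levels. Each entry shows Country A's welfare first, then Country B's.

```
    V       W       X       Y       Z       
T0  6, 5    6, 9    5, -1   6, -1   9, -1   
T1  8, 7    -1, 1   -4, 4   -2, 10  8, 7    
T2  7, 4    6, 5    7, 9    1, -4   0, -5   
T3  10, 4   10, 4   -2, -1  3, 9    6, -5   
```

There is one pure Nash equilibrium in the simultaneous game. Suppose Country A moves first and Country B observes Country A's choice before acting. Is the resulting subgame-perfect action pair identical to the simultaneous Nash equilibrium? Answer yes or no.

yes

Country B best-responds to each possible Country A move:
- T0: BR = W, leader payoff 6.
- T1: BR = Y, leader payoff -2.
- T2: BR = X, leader payoff 7.
- T3: BR = Y, leader payoff 3.
Country A's induced payoffs are 6, -2, 7, 3, so Country A commits to T2. Subgame-perfect outcome: (T2, X) with payoffs (7, 9).
Now find the simultaneous Nash equilibrium.
Country A's best replies: V→T3; W→T3; X→T2; Y→T0; Z→T0.
Country B's best replies: T0→W; T1→Y; T2→X; T3→Y.
Only (T2, X) has each player best-responding; Nash payoffs (7, 9).
Sequential outcome (T2, X) coincides with the Nash profile (T2, X).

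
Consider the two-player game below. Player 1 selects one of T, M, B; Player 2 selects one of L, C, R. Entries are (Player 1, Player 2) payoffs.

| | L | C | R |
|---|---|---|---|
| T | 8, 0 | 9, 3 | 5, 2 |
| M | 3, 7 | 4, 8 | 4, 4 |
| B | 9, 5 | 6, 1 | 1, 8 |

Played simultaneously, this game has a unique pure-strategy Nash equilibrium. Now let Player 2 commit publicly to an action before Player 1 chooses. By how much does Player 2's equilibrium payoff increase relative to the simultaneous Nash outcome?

Player 1 best-responds to each possible Player 2 move:
- L: Player 1 compares 8, 3, 9 and picks B; Player 2 would get 5.
- C: Player 1 compares 9, 4, 6 and picks T; Player 2 would get 3.
- R: Player 1 compares 5, 4, 1 and picks T; Player 2 would get 2.
Maximizing over 5, 3, 2, Player 2 chooses L. Subgame-perfect outcome: (B, L) with payoffs (9, 5).
Under simultaneous play:
Player 1's best replies: L→B; C→T; R→T.
Player 2's best replies: T→C; M→C; B→R.
The unique mutual best reply is (T, C), giving (9, 3).
Player 2's commitment gain: 5 − 3 = 2.

2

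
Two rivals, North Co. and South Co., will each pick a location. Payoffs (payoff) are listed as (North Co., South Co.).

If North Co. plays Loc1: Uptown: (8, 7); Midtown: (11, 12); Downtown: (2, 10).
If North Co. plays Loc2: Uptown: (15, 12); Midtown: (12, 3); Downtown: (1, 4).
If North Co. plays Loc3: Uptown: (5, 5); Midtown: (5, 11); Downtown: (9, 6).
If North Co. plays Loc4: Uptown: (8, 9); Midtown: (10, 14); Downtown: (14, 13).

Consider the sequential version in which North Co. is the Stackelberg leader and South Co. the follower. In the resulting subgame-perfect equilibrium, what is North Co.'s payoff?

Backward induction with North Co. moving first.
- Loc1 → South Co. plays Midtown (best of 7, 12, 10); North Co. gets 11.
- Loc2 → South Co. plays Uptown (best of 12, 3, 4); North Co. gets 15.
- Loc3 → South Co. plays Midtown (best of 5, 11, 6); North Co. gets 5.
- Loc4 → South Co. plays Midtown (best of 9, 14, 13); North Co. gets 10.
Among 11, 15, 5, 10, the best is 15 at Loc2. Subgame-perfect outcome: (Loc2, Uptown) with payoffs (15, 12).

15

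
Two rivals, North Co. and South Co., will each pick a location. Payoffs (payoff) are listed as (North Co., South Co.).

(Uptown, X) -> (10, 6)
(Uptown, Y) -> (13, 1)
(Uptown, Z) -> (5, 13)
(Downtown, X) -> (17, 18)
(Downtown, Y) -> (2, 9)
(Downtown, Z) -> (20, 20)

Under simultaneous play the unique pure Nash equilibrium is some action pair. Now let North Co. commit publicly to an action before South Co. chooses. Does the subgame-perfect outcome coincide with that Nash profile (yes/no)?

yes

Backward induction with North Co. moving first.
- Uptown: BR = Z, leader payoff 5.
- Downtown: BR = Z, leader payoff 20.
Among 5, 20, the best is 20 at Downtown. Subgame-perfect outcome: (Downtown, Z) with payoffs (20, 20).
Now find the simultaneous Nash equilibrium.
North Co.'s best replies: X→Downtown; Y→Uptown; Z→Downtown.
South Co.'s best replies: Uptown→Z; Downtown→Z.
The unique mutual best reply is (Downtown, Z), giving (20, 20).
Sequential outcome (Downtown, Z) coincides with the Nash profile (Downtown, Z).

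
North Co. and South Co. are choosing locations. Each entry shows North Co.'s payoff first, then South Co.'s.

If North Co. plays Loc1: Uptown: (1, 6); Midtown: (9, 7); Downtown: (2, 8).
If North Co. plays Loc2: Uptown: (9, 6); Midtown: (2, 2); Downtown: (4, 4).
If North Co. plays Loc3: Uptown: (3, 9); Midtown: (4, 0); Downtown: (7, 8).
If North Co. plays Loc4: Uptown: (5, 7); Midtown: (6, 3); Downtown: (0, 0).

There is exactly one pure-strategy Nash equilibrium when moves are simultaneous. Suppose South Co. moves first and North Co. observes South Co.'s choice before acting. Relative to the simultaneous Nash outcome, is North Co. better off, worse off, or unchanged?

worse off

Work backward from North Co.'s decision.
- Uptown: North Co. compares 1, 9, 3, 5 and picks Loc2; South Co. would get 6.
- Midtown: North Co. compares 9, 2, 4, 6 and picks Loc1; South Co. would get 7.
- Downtown: North Co. compares 2, 4, 7, 0 and picks Loc3; South Co. would get 8.
South Co.'s induced payoffs are 6, 7, 8, so South Co. commits to Downtown. Subgame-perfect outcome: (Loc3, Downtown) with payoffs (7, 8).
Under simultaneous play:
North Co.'s best replies: Uptown→Loc2; Midtown→Loc1; Downtown→Loc3.
South Co.'s best replies: Loc1→Downtown; Loc2→Uptown; Loc3→Uptown; Loc4→Uptown.
The unique mutual best reply is (Loc2, Uptown), giving (9, 6).
North Co. earns 7 sequentially versus 9 at the Nash outcome: worse off.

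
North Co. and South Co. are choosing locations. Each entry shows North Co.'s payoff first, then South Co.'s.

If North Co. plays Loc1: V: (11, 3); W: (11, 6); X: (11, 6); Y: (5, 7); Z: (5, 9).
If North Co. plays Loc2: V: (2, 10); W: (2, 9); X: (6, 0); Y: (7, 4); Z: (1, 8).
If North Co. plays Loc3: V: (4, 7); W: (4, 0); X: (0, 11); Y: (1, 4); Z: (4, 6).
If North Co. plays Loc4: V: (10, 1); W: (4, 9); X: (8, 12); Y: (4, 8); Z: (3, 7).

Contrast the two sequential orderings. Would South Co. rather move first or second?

second

If North Co. leads: South Co.'s best replies are Loc1→Z, Loc2→V, Loc3→X, Loc4→X; North Co.'s induced payoffs 5, 2, 0, 8; outcome (Loc4, X), payoffs (8, 12).
If South Co. leads: North Co.'s best replies are V→Loc1, W→Loc1, X→Loc1, Y→Loc2, Z→Loc1; South Co.'s induced payoffs 3, 6, 6, 4, 9; outcome (Loc1, Z), payoffs (5, 9).
South Co. gets 9 moving first and 12 moving second, so South Co. prefers to move second.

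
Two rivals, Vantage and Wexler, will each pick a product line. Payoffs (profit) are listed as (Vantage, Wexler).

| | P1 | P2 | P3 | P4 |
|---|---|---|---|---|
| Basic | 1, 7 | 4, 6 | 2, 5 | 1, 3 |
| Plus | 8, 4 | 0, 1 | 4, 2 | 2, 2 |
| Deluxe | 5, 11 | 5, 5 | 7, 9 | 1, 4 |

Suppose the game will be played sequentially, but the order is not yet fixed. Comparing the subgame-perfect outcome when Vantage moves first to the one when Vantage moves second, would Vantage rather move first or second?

first

If Vantage leads: Wexler's best replies are Basic→P1, Plus→P1, Deluxe→P1; Vantage's induced payoffs 1, 8, 5; outcome (Plus, P1), payoffs (8, 4).
If Wexler leads: Vantage's best replies are P1→Plus, P2→Deluxe, P3→Deluxe, P4→Plus; Wexler's induced payoffs 4, 5, 9, 2; outcome (Deluxe, P3), payoffs (7, 9).
Vantage gets 8 moving first and 7 moving second, so Vantage prefers to move first.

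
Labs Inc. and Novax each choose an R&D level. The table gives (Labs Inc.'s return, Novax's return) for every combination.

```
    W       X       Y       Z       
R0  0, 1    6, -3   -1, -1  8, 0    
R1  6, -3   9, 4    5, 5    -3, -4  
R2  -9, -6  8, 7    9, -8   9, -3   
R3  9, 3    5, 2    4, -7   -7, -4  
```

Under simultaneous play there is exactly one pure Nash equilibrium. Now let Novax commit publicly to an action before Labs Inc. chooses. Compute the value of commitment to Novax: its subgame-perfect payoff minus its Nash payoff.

Work backward from Labs Inc.'s decision.
- W → Labs Inc. plays R3 (best of 0, 6, -9, 9); Novax gets 3.
- X → Labs Inc. plays R1 (best of 6, 9, 8, 5); Novax gets 4.
- Y → Labs Inc. plays R2 (best of -1, 5, 9, 4); Novax gets -8.
- Z → Labs Inc. plays R2 (best of 8, -3, 9, -7); Novax gets -3.
Novax's induced payoffs are 3, 4, -8, -3, so Novax commits to X. Subgame-perfect outcome: (R1, X) with payoffs (9, 4).
Under simultaneous play:
Labs Inc.'s best replies: W→R3; X→R1; Y→R2; Z→R2.
Novax's best replies: R0→W; R1→Y; R2→X; R3→W.
Only (R3, W) has each player best-responding; Nash payoffs (9, 3).
Novax's commitment gain: 4 − 3 = 1.

1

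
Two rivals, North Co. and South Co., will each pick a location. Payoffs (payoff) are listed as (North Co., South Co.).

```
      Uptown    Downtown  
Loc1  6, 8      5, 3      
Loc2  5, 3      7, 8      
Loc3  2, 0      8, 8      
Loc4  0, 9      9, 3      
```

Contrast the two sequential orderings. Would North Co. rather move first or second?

first

If North Co. leads: South Co.'s best replies are Loc1→Uptown, Loc2→Downtown, Loc3→Downtown, Loc4→Uptown; North Co.'s induced payoffs 6, 7, 8, 0; outcome (Loc3, Downtown), payoffs (8, 8).
If South Co. leads: North Co.'s best replies are Uptown→Loc1, Downtown→Loc4; South Co.'s induced payoffs 8, 3; outcome (Loc1, Uptown), payoffs (6, 8).
North Co. gets 8 moving first and 6 moving second, so North Co. prefers to move first.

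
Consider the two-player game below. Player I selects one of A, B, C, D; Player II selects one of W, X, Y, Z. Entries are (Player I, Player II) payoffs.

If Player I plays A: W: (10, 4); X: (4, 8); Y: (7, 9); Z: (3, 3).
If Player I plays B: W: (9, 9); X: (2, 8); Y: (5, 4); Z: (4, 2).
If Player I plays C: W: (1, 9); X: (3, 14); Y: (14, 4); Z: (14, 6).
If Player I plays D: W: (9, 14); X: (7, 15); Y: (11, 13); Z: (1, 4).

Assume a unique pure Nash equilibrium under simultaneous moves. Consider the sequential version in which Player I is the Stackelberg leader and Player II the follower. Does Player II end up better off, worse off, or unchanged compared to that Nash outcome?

worse off

Work backward from Player II's decision.
- A: BR = Y, leader payoff 7.
- B: BR = W, leader payoff 9.
- C: BR = X, leader payoff 3.
- D: BR = X, leader payoff 7.
Maximizing over 7, 9, 3, 7, Player I chooses B. Subgame-perfect outcome: (B, W) with payoffs (9, 9).
Now find the simultaneous Nash equilibrium.
Player I's best replies: W→A; X→D; Y→C; Z→C.
Player II's best replies: A→Y; B→W; C→X; D→X.
The unique mutual best reply is (D, X), giving (7, 15).
Player II earns 9 sequentially versus 15 at the Nash outcome: worse off.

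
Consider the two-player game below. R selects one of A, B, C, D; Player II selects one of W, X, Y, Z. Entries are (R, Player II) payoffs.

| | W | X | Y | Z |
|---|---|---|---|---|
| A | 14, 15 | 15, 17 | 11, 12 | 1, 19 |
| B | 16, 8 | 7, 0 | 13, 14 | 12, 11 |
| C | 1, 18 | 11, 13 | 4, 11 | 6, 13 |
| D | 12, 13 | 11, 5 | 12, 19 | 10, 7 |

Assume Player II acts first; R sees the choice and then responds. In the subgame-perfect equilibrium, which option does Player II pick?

R best-responds to each possible Player II move:
- W → R plays B (best of 14, 16, 1, 12); Player II gets 8.
- X → R plays A (best of 15, 7, 11, 11); Player II gets 17.
- Y → R plays B (best of 11, 13, 4, 12); Player II gets 14.
- Z → R plays B (best of 1, 12, 6, 10); Player II gets 11.
Among 8, 17, 14, 11, the best is 17 at X. Subgame-perfect outcome: (A, X) with payoffs (15, 17).

X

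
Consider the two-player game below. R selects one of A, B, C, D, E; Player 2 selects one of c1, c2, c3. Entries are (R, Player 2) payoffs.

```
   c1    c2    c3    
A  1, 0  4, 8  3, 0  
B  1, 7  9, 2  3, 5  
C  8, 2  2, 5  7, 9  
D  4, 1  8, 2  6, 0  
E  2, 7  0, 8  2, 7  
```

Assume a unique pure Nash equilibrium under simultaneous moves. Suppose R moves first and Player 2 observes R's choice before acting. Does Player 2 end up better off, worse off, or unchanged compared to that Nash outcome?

Backward induction with R moving first.
- A: Player 2 compares 0, 8, 0 and picks c2; R would get 4.
- B: Player 2 compares 7, 2, 5 and picks c1; R would get 1.
- C: Player 2 compares 2, 5, 9 and picks c3; R would get 7.
- D: Player 2 compares 1, 2, 0 and picks c2; R would get 8.
- E: Player 2 compares 7, 8, 7 and picks c2; R would get 0.
Maximizing over 4, 1, 7, 8, 0, R chooses D. Subgame-perfect outcome: (D, c2) with payoffs (8, 2).
Now find the simultaneous Nash equilibrium.
R's best replies: c1→C; c2→B; c3→C.
Player 2's best replies: A→c2; B→c1; C→c3; D→c2; E→c2.
Only (C, c3) has each player best-responding; Nash payoffs (7, 9).
Player 2 earns 2 sequentially versus 9 at the Nash outcome: worse off.

worse off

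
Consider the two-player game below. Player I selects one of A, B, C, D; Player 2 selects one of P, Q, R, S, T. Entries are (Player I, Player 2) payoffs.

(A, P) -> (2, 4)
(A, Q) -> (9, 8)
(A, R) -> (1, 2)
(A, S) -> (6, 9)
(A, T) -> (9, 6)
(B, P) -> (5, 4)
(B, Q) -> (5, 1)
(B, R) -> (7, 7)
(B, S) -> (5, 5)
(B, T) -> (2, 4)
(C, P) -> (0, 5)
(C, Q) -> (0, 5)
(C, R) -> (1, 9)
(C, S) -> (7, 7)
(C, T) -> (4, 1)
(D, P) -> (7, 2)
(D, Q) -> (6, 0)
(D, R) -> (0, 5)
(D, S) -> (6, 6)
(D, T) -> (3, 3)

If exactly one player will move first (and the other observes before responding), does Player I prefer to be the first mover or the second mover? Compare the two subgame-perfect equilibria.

second

If Player I leads: Player 2's best replies are A→S, B→R, C→R, D→S; Player I's induced payoffs 6, 7, 1, 6; outcome (B, R), payoffs (7, 7).
If Player 2 leads: Player I's best replies are P→D, Q→A, R→B, S→C, T→A; Player 2's induced payoffs 2, 8, 7, 7, 6; outcome (A, Q), payoffs (9, 8).
Player I gets 7 moving first and 9 moving second, so Player I prefers to move second.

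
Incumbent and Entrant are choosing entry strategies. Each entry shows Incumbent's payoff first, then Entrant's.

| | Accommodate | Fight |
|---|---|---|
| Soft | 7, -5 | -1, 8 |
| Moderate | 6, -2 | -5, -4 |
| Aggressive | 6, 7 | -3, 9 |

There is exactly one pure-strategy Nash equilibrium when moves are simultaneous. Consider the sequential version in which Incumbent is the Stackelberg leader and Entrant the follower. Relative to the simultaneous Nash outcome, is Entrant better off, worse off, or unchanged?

worse off

Backward induction with Incumbent moving first.
- Soft: BR = Fight, leader payoff -1.
- Moderate: BR = Accommodate, leader payoff 6.
- Aggressive: BR = Fight, leader payoff -3.
Incumbent's induced payoffs are -1, 6, -3, so Incumbent commits to Moderate. Subgame-perfect outcome: (Moderate, Accommodate) with payoffs (6, -2).
Under simultaneous play:
Incumbent's best replies: Accommodate→Soft; Fight→Soft.
Entrant's best replies: Soft→Fight; Moderate→Accommodate; Aggressive→Fight.
Only (Soft, Fight) has each player best-responding; Nash payoffs (-1, 8).
Entrant earns -2 sequentially versus 8 at the Nash outcome: worse off.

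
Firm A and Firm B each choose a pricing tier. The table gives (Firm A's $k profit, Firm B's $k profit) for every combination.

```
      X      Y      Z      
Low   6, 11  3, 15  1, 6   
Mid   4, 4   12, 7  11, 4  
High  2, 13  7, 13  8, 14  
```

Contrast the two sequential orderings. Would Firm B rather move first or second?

If Firm A leads: Firm B's best replies are Low→Y, Mid→Y, High→Z; Firm A's induced payoffs 3, 12, 8; outcome (Mid, Y), payoffs (12, 7).
If Firm B leads: Firm A's best replies are X→Low, Y→Mid, Z→Mid; Firm B's induced payoffs 11, 7, 4; outcome (Low, X), payoffs (6, 11).
Firm B gets 11 moving first and 7 moving second, so Firm B prefers to move first.

first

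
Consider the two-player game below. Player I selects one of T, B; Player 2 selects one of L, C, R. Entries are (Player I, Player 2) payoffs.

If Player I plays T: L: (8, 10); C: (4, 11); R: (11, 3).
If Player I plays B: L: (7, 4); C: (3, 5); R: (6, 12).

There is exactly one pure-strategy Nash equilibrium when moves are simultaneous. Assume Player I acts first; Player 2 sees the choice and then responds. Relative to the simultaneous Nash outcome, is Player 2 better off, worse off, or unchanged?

Player 2 best-responds to each possible Player I move:
- T: Player 2 compares 10, 11, 3 and picks C; Player I would get 4.
- B: Player 2 compares 4, 5, 12 and picks R; Player I would get 6.
Among 4, 6, the best is 6 at B. Subgame-perfect outcome: (B, R) with payoffs (6, 12).
For the simultaneous game, intersect best replies.
Player I's best replies: L→T; C→T; R→T.
Player 2's best replies: T→C; B→R.
The unique mutual best reply is (T, C), giving (4, 11).
Player 2 earns 12 sequentially versus 11 at the Nash outcome: better off.

better off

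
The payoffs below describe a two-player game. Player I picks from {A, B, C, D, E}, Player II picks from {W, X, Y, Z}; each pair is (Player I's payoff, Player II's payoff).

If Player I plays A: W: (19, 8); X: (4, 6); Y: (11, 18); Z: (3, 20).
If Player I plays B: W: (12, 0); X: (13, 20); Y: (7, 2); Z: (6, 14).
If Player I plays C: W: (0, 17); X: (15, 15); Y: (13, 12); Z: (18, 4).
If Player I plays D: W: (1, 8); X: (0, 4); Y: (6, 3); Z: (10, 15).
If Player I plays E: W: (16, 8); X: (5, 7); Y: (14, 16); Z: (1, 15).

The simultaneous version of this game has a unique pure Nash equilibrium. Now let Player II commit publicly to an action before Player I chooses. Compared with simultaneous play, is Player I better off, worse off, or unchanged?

Backward induction with Player II moving first.
- W: BR = A, leader payoff 8.
- X: BR = C, leader payoff 15.
- Y: BR = E, leader payoff 16.
- Z: BR = C, leader payoff 4.
Among 8, 15, 16, 4, the best is 16 at Y. Subgame-perfect outcome: (E, Y) with payoffs (14, 16).
Now find the simultaneous Nash equilibrium.
Player I's best replies: W→A; X→C; Y→E; Z→C.
Player II's best replies: A→Z; B→X; C→W; D→Z; E→Y.
Only (E, Y) has each player best-responding; Nash payoffs (14, 16).
Player I earns 14 sequentially versus 14 at the Nash outcome: unchanged.

unchanged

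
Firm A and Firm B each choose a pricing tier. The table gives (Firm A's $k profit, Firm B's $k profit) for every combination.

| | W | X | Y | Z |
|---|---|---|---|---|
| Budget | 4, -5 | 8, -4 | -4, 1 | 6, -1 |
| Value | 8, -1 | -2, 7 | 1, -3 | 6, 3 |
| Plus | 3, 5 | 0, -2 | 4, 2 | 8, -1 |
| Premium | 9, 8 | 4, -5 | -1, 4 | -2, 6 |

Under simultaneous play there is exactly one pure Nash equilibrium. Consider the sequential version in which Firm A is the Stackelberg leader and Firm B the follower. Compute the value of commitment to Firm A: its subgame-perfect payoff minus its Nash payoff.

0

Work backward from Firm B's decision.
- Budget: Firm B compares -5, -4, 1, -1 and picks Y; Firm A would get -4.
- Value: Firm B compares -1, 7, -3, 3 and picks X; Firm A would get -2.
- Plus: Firm B compares 5, -2, 2, -1 and picks W; Firm A would get 3.
- Premium: Firm B compares 8, -5, 4, 6 and picks W; Firm A would get 9.
Maximizing over -4, -2, 3, 9, Firm A chooses Premium. Subgame-perfect outcome: (Premium, W) with payoffs (9, 8).
For the simultaneous game, intersect best replies.
Firm A's best replies: W→Premium; X→Budget; Y→Plus; Z→Plus.
Firm B's best replies: Budget→Y; Value→X; Plus→W; Premium→W.
Only (Premium, W) has each player best-responding; Nash payoffs (9, 8).
Firm A's commitment gain: 9 − 9 = 0.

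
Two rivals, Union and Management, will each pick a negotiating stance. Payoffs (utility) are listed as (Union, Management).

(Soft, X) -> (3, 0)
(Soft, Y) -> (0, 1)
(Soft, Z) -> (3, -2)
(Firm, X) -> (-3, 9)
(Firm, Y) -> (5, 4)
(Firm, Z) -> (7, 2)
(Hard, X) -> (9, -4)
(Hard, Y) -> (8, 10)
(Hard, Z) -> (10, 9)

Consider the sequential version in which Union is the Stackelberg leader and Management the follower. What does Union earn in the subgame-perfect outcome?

Backward induction with Union moving first.
- Soft → Management plays Y (best of 0, 1, -2); Union gets 0.
- Firm → Management plays X (best of 9, 4, 2); Union gets -3.
- Hard → Management plays Y (best of -4, 10, 9); Union gets 8.
Union's induced payoffs are 0, -3, 8, so Union commits to Hard. Subgame-perfect outcome: (Hard, Y) with payoffs (8, 10).

8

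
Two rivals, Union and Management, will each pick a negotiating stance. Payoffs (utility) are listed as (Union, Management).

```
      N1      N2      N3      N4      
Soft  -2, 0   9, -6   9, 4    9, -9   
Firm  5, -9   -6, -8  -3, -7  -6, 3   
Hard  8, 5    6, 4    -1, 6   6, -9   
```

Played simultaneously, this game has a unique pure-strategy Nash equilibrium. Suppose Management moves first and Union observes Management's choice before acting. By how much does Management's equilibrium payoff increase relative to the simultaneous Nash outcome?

Work backward from Union's decision.
- N1: BR = Hard, leader payoff 5.
- N2: BR = Soft, leader payoff -6.
- N3: BR = Soft, leader payoff 4.
- N4: BR = Soft, leader payoff -9.
Maximizing over 5, -6, 4, -9, Management chooses N1. Subgame-perfect outcome: (Hard, N1) with payoffs (8, 5).
Under simultaneous play:
Union's best replies: N1→Hard; N2→Soft; N3→Soft; N4→Soft.
Management's best replies: Soft→N3; Firm→N4; Hard→N3.
The unique mutual best reply is (Soft, N3), giving (9, 4).
Management's commitment gain: 5 − 4 = 1.

1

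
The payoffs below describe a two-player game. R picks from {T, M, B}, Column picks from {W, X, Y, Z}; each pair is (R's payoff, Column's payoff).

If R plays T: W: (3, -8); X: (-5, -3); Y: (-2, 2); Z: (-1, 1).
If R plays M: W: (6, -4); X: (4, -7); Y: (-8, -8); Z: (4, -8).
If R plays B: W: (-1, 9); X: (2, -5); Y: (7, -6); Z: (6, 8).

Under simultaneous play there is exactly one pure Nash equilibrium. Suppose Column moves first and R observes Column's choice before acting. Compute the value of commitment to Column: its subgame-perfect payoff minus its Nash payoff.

12

Backward induction with Column moving first.
- W: BR = M, leader payoff -4.
- X: BR = M, leader payoff -7.
- Y: BR = B, leader payoff -6.
- Z: BR = B, leader payoff 8.
Maximizing over -4, -7, -6, 8, Column chooses Z. Subgame-perfect outcome: (B, Z) with payoffs (6, 8).
For the simultaneous game, intersect best replies.
R's best replies: W→M; X→M; Y→B; Z→B.
Column's best replies: T→Y; M→W; B→W.
Only (M, W) has each player best-responding; Nash payoffs (6, -4).
Column's commitment gain: 8 − -4 = 12.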